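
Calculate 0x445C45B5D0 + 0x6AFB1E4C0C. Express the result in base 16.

0xAF576401DC

Add column by column in base 16, right to left:
  0+C = C
  D+0 = D
  5+C = 1 carry 1
  B+4+1 = 0 carry 1
  5+E+1 = 4 carry 1
  4+1+1 = 6
  C+B = 7 carry 1
  5+F+1 = 5 carry 1
  4+A+1 = F
  4+6 = A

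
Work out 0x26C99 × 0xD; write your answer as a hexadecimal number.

Multiply each base-16 digit by 13, carrying:
  9×13 = 117 → write 5 carry 7
  9×13+7 = 124 → write C carry 7
  C×13+7 = 163 → write 3 carry 10
  6×13+10 = 88 → write 8 carry 5
  2×13+5 = 31 → write F carry 1
  remaining carry: 1

0x1F83C5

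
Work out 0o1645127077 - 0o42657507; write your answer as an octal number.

Subtract column by column in base 8:
  7-7 → 0
  7-0 → 7
  0-5 → 3 (borrow)
  7-7-1 → 7 (borrow)
  2-5-1 → 4 (borrow)
  1-6-1 → 2 (borrow)
  5-2-1 → 2
  4-4 → 0
  6-0 → 6
  1-0 → 1

0o1602247370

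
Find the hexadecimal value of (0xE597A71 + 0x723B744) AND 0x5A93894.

0x5293094

Add column by column in base 16, right to left:
  1+4 = 5
  7+4 = B
  A+7 = 1 carry 1
  7+B+1 = 3 carry 1
  9+3+1 = D
  5+2 = 7
  E+7 = 5 carry 1
  final carry 1
Sum = 0x157D31B5; now AND with 0x5A93894:
  1&0=0, 5&5=5, 7&A=2, D&9=9, 3&3=3, 1&8=0, B&9=9, 5&4=4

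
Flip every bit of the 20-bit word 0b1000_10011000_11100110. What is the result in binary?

0b01110110011100011001

Invert each bit: 10001001100011100110 → 01110110011100011001.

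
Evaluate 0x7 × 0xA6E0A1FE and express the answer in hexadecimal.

0x490246DF2

Multiply each base-16 digit by 7, carrying:
  E×7 = 98 → write 2 carry 6
  F×7+6 = 111 → write F carry 6
  1×7+6 = 13 → write D
  A×7 = 70 → write 6 carry 4
  0×7+4 = 4 → write 4
  E×7 = 98 → write 2 carry 6
  6×7+6 = 48 → write 0 carry 3
  A×7+3 = 73 → write 9 carry 4
  remaining carry: 4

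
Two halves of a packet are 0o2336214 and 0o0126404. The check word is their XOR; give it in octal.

0o2210610

XOR each oct digit independently (no carries):
  2^0=2, 3^1=2, 3^2=1, 6^6=0, 2^4=6, 1^0=1, 4^4=0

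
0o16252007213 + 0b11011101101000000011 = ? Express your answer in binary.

0b1110010101101011110100010001110

0o16252007213 = 0b1110010101010000000111010001011 in binary.
Add column by column in base 2, right to left:
  1+1 = 0 carry 1
  1+1+1 = 1 carry 1
  0+0+1 = 1
  1+0 = 1
  0+0 = 0
  0+0 = 0
  0+0 = 0
  1+0 = 1
  0+0 = 0
  1+1 = 0 carry 1
  1+0+1 = 0 carry 1
  1+1+1 = 1 carry 1
  0+1+1 = 0 carry 1
  0+0+1 = 1
  0+1 = 1
  0+1 = 1
  0+1 = 1
  0+0 = 0
  0+1 = 1
  1+1 = 0 carry 1
  0+0+1 = 1
  1+0 = 1
  0+0 = 0
  1+0 = 1
  0+0 = 0
  1+0 = 1
  0+0 = 0
  0+0 = 0
  1+0 = 1
  1+0 = 1
  1+0 = 1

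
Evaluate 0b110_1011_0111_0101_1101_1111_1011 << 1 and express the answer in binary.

Left shift by 1: append 1 zero bit.

0b1101011011101011101111110110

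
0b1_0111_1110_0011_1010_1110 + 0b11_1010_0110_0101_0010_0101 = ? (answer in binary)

Add column by column in base 2, right to left:
  0+1 = 1
  1+0 = 1
  1+1 = 0 carry 1
  1+0+1 = 0 carry 1
  0+0+1 = 1
  1+1 = 0 carry 1
  0+0+1 = 1
  1+0 = 1
  1+1 = 0 carry 1
  1+0+1 = 0 carry 1
  0+1+1 = 0 carry 1
  0+0+1 = 1
  0+0 = 0
  1+1 = 0 carry 1
  1+1+1 = 1 carry 1
  1+0+1 = 0 carry 1
  1+0+1 = 0 carry 1
  1+1+1 = 1 carry 1
  1+0+1 = 0 carry 1
  0+1+1 = 0 carry 1
  1+1+1 = 1 carry 1
  0+1+1 = 0 carry 1
  final carry 1

0b10100100100100011010011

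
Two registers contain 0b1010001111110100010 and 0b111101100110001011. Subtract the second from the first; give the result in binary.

0b10100011000010111

Subtract column by column in base 2:
  0-1 → 1 (borrow)
  1-1-1 → 1 (borrow)
  0-0-1 → 1 (borrow)
  0-1-1 → 0 (borrow)
  0-0-1 → 1 (borrow)
  1-0-1 → 0
  0-0 → 0
  1-1 → 0
  1-1 → 0
  1-0 → 1
  1-0 → 1
  1-1 → 0
  1-1 → 0
  0-0 → 0
  0-1 → 1 (borrow)
  0-1-1 → 0 (borrow)
  1-1-1 → 1 (borrow)
  0-1-1 → 0 (borrow)
  1-0-1 → 0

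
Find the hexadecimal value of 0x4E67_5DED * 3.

Multiply each base-16 digit by 3, carrying:
  D×3 = 39 → write 7 carry 2
  E×3+2 = 44 → write C carry 2
  D×3+2 = 41 → write 9 carry 2
  5×3+2 = 17 → write 1 carry 1
  7×3+1 = 22 → write 6 carry 1
  6×3+1 = 19 → write 3 carry 1
  E×3+1 = 43 → write B carry 2
  4×3+2 = 14 → write E

0xEB3619C7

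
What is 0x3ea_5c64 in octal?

Expand each hex digit to 4 bits: 3=0011 e=1110 a=1010 5=0101 c=1100 6=0110 4=0100.
Group the bits in threes: 011 111 010 100 101 110 001 100 100 → 372456144.

0o372456144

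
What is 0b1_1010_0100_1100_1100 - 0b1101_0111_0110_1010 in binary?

0b1100110101100010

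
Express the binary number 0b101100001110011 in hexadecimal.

Group the bits into nibbles: 0101 1000 0111 0011 → 5873.

0x5873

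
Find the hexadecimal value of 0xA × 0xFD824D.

Multiply each base-16 digit by 10, carrying:
  D×10 = 130 → write 2 carry 8
  4×10+8 = 48 → write 0 carry 3
  2×10+3 = 23 → write 7 carry 1
  8×10+1 = 81 → write 1 carry 5
  D×10+5 = 135 → write 7 carry 8
  F×10+8 = 158 → write E carry 9
  remaining carry: 9

0x9E71702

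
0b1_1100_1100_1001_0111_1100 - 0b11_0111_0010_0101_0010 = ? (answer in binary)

Subtract column by column in base 2:
  0-0 → 0
  0-1 → 1 (borrow)
  1-0-1 → 0
  1-0 → 1
  1-1 → 0
  1-0 → 1
  1-1 → 0
  0-0 → 0
  1-0 → 1
  0-1 → 1 (borrow)
  0-0-1 → 1 (borrow)
  1-0-1 → 0
  0-1 → 1 (borrow)
  0-1-1 → 0 (borrow)
  1-1-1 → 1 (borrow)
  1-0-1 → 0
  0-1 → 1 (borrow)
  0-1-1 → 0 (borrow)
  1-0-1 → 0
  1-0 → 1
  1-0 → 1

0b110010101011100101010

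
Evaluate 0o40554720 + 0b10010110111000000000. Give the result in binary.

0b100011000100011111010000

0o40554720 = 0b100000101101100111010000 in binary.
Add column by column in base 2, right to left:
  0+0 = 0
  0+0 = 0
  0+0 = 0
  0+0 = 0
  1+0 = 1
  0+0 = 0
  1+0 = 1
  1+0 = 1
  1+0 = 1
  0+1 = 1
  0+1 = 1
  1+1 = 0 carry 1
  1+0+1 = 0 carry 1
  0+1+1 = 0 carry 1
  1+1+1 = 1 carry 1
  1+0+1 = 0 carry 1
  0+1+1 = 0 carry 1
  1+0+1 = 0 carry 1
  0+0+1 = 1
  0+1 = 1
  0+0 = 0
  0+0 = 0
  0+0 = 0
  1+0 = 1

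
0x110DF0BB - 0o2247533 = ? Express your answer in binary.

0x110DF0BB = 0b10001000011011111000010111011 in binary.
0o2247533 = 0b10010100111101011011 in binary.
Subtract column by column in base 2:
  1-1 → 0
  1-1 → 0
  0-0 → 0
  1-1 → 0
  1-1 → 0
  1-0 → 1
  0-1 → 1 (borrow)
  1-0-1 → 0
  0-1 → 1 (borrow)
  0-1-1 → 0 (borrow)
  0-1-1 → 0 (borrow)
  0-1-1 → 0 (borrow)
  1-0-1 → 0
  1-0 → 1
  1-1 → 0
  1-0 → 1
  1-1 → 0
  0-0 → 0
  1-0 → 1
  1-1 → 0
  0-0 → 0
  0-0 → 0
  0-0 → 0
  0-0 → 0
  1-0 → 1
  0-0 → 0
  0-0 → 0
  0-0 → 0
  1-0 → 1

0b10001000001001010000101100000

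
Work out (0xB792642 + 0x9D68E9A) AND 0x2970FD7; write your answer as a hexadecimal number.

0x704D4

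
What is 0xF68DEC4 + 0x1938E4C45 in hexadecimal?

Add column by column in base 16, right to left:
  4+5 = 9
  C+4 = 0 carry 1
  E+C+1 = B carry 1
  D+4+1 = 2 carry 1
  8+E+1 = 7 carry 1
  6+8+1 = F
  F+3 = 2 carry 1
  0+9+1 = A
  0+1 = 1

0x1A2F72B09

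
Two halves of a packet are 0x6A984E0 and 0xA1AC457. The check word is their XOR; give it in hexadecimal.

0xCB340B7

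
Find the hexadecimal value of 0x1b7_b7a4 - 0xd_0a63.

Subtract column by column in base 16:
  4-3 → 1
  a-6 → 4
  7-a → d (borrow)
  b-0-1 → a
  7-d → a (borrow)
  b-0-1 → a
  1-0 → 1

0x1aaad41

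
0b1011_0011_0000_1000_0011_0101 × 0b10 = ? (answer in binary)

Multiply each base-2 digit by 2, carrying:
  1×2 = 2 → write 0 carry 1
  0×2+1 = 1 → write 1
  1×2 = 2 → write 0 carry 1
  0×2+1 = 1 → write 1
  1×2 = 2 → write 0 carry 1
  1×2+1 = 3 → write 1 carry 1
  0×2+1 = 1 → write 1
  0×2 = 0 → write 0
  0×2 = 0 → write 0
  0×2 = 0 → write 0
  0×2 = 0 → write 0
  1×2 = 2 → write 0 carry 1
  0×2+1 = 1 → write 1
  0×2 = 0 → write 0
  0×2 = 0 → write 0
  0×2 = 0 → write 0
  1×2 = 2 → write 0 carry 1
  1×2+1 = 3 → write 1 carry 1
  0×2+1 = 1 → write 1
  0×2 = 0 → write 0
  1×2 = 2 → write 0 carry 1
  1×2+1 = 3 → write 1 carry 1
  0×2+1 = 1 → write 1
  1×2 = 2 → write 0 carry 1
  remaining carry: 1

0b1011001100001000001101010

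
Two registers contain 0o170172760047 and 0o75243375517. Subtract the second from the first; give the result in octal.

0o72727362330

Subtract column by column in base 8:
  7-7 → 0
  4-1 → 3
  0-5 → 3 (borrow)
  0-5-1 → 2 (borrow)
  6-7-1 → 6 (borrow)
  7-3-1 → 3
  2-3 → 7 (borrow)
  7-4-1 → 2
  1-2 → 7 (borrow)
  0-5-1 → 2 (borrow)
  7-7-1 → 7 (borrow)
  1-0-1 → 0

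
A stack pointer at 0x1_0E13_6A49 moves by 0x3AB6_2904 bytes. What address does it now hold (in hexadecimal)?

Add column by column in base 16, right to left:
  9+4 = D
  4+0 = 4
  A+9 = 3 carry 1
  6+2+1 = 9
  3+6 = 9
  1+B = C
  E+A = 8 carry 1
  0+3+1 = 4
  1+0 = 1

0x148C9934D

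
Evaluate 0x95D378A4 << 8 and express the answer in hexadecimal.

Shifting left by 8 bits = 2 hex digits: append 2 zeros.

0x95D378A400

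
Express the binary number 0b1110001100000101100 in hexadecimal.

0x7182C

Group the bits into nibbles: 0111 0001 1000 0010 1100 → 7182C.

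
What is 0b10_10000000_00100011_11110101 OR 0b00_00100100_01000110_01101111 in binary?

0b10101001000110011111111111

OR bit by bit (1 where either bit is 1):
  10100000000010001111110101
| 00001001000100011001101111
= 10101001000110011111111111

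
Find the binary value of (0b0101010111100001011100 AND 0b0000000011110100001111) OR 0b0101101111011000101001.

0b101101111111000101101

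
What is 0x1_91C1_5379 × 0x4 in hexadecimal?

Multiply each base-16 digit by 4, carrying:
  9×4 = 36 → write 4 carry 2
  7×4+2 = 30 → write E carry 1
  3×4+1 = 13 → write D
  5×4 = 20 → write 4 carry 1
  1×4+1 = 5 → write 5
  C×4 = 48 → write 0 carry 3
  1×4+3 = 7 → write 7
  9×4 = 36 → write 4 carry 2
  1×4+2 = 6 → write 6

0x647054DE4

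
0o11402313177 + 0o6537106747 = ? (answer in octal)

0o20141422146

Add column by column in base 8, right to left:
  7+7 = 6 carry 1
  7+4+1 = 4 carry 1
  1+7+1 = 1 carry 1
  3+6+1 = 2 carry 1
  1+0+1 = 2
  3+1 = 4
  2+7 = 1 carry 1
  0+3+1 = 4
  4+5 = 1 carry 1
  1+6+1 = 0 carry 1
  1+0+1 = 2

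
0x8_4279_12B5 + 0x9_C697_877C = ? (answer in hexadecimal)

Add column by column in base 16, right to left:
  5+C = 1 carry 1
  B+7+1 = 3 carry 1
  2+7+1 = A
  1+8 = 9
  9+7 = 0 carry 1
  7+9+1 = 1 carry 1
  2+6+1 = 9
  4+C = 0 carry 1
  8+9+1 = 2 carry 1
  final carry 1

0x1209109A31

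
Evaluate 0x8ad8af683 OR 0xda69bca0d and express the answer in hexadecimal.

OR each hex digit independently (no carries):
  8|d=d, a|a=a, d|6=f, 8|9=9, a|b=b, f|c=f, 6|a=e, 8|0=8, 3|d=f

0xdaf9bfe8f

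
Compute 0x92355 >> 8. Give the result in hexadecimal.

0x923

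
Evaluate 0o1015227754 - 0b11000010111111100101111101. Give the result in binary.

0b101001010010011011001101111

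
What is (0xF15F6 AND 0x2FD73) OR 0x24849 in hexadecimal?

0x25D7B

0xF15F6 AND 0x2FD73 = 0x21572.
Then OR with 0x24849.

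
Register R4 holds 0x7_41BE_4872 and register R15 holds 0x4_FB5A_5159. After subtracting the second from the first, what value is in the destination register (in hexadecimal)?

Subtract column by column in base 16:
  2-9 → 9 (borrow)
  7-5-1 → 1
  8-1 → 7
  4-5 → F (borrow)
  E-A-1 → 3
  B-5 → 6
  1-B → 6 (borrow)
  4-F-1 → 4 (borrow)
  7-4-1 → 2

0x24663F719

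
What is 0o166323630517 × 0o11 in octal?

0o2051562135707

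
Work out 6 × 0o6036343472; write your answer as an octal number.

Multiply each base-8 digit by 6, carrying:
  2×6 = 12 → write 4 carry 1
  7×6+1 = 43 → write 3 carry 5
  4×6+5 = 29 → write 5 carry 3
  3×6+3 = 21 → write 5 carry 2
  4×6+2 = 26 → write 2 carry 3
  3×6+3 = 21 → write 5 carry 2
  6×6+2 = 38 → write 6 carry 4
  3×6+4 = 22 → write 6 carry 2
  0×6+2 = 2 → write 2
  6×6 = 36 → write 4 carry 4
  remaining carry: 4

0o44266525534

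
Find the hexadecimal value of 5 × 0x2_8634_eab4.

0xc9f089584

Multiply each base-16 digit by 5, carrying:
  4×5 = 20 → write 4 carry 1
  b×5+1 = 56 → write 8 carry 3
  a×5+3 = 53 → write 5 carry 3
  e×5+3 = 73 → write 9 carry 4
  4×5+4 = 24 → write 8 carry 1
  3×5+1 = 16 → write 0 carry 1
  6×5+1 = 31 → write f carry 1
  8×5+1 = 41 → write 9 carry 2
  2×5+2 = 12 → write c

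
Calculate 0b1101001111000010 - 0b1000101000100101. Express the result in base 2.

Subtract column by column in base 2:
  0-1 → 1 (borrow)
  1-0-1 → 0
  0-1 → 1 (borrow)
  0-0-1 → 1 (borrow)
  0-0-1 → 1 (borrow)
  0-1-1 → 0 (borrow)
  1-0-1 → 0
  1-0 → 1
  1-0 → 1
  1-1 → 0
  0-0 → 0
  0-1 → 1 (borrow)
  1-0-1 → 0
  0-0 → 0
  1-0 → 1
  1-1 → 0

0b100100110011101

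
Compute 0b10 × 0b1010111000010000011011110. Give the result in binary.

0b10101110000100000110111100

Multiply each base-2 digit by 2, carrying:
  0×2 = 0 → write 0
  1×2 = 2 → write 0 carry 1
  1×2+1 = 3 → write 1 carry 1
  1×2+1 = 3 → write 1 carry 1
  1×2+1 = 3 → write 1 carry 1
  0×2+1 = 1 → write 1
  1×2 = 2 → write 0 carry 1
  1×2+1 = 3 → write 1 carry 1
  0×2+1 = 1 → write 1
  0×2 = 0 → write 0
  0×2 = 0 → write 0
  0×2 = 0 → write 0
  0×2 = 0 → write 0
  1×2 = 2 → write 0 carry 1
  0×2+1 = 1 → write 1
  0×2 = 0 → write 0
  0×2 = 0 → write 0
  0×2 = 0 → write 0
  1×2 = 2 → write 0 carry 1
  1×2+1 = 3 → write 1 carry 1
  1×2+1 = 3 → write 1 carry 1
  0×2+1 = 1 → write 1
  1×2 = 2 → write 0 carry 1
  0×2+1 = 1 → write 1
  1×2 = 2 → write 0 carry 1
  remaining carry: 1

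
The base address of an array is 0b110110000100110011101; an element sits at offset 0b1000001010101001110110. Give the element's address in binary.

Add column by column in base 2, right to left:
  1+0 = 1
  0+1 = 1
  1+1 = 0 carry 1
  1+0+1 = 0 carry 1
  1+1+1 = 1 carry 1
  0+1+1 = 0 carry 1
  0+1+1 = 0 carry 1
  1+0+1 = 0 carry 1
  1+0+1 = 0 carry 1
  0+1+1 = 0 carry 1
  0+0+1 = 1
  1+1 = 0 carry 1
  0+0+1 = 1
  0+1 = 1
  0+0 = 0
  0+1 = 1
  1+0 = 1
  1+0 = 1
  0+0 = 0
  1+0 = 1
  1+0 = 1
  0+1 = 1

0b1110111011010000010011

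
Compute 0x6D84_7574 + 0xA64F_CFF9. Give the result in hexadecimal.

Add column by column in base 16, right to left:
  4+9 = D
  7+F = 6 carry 1
  5+F+1 = 5 carry 1
  7+C+1 = 4 carry 1
  4+F+1 = 4 carry 1
  8+4+1 = D
  D+6 = 3 carry 1
  6+A+1 = 1 carry 1
  final carry 1

0x113D4456D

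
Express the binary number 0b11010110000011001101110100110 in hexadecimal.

Group the bits into nibbles: 0001 1010 1100 0001 1001 1011 1010 0110 → 1ac19ba6.

0x1ac19ba6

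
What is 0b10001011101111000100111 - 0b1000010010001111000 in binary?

0b10000011011100110101111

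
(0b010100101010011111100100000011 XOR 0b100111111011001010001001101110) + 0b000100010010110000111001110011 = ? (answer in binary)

First 0b010100101010011111100100000011 XOR 0b100111111011001010001001101110 = 0b110011010001010101101101101101.
Add column by column in base 2, right to left:
  1+1 = 0 carry 1
  0+1+1 = 0 carry 1
  1+0+1 = 0 carry 1
  1+0+1 = 0 carry 1
  0+1+1 = 0 carry 1
  1+1+1 = 1 carry 1
  1+1+1 = 1 carry 1
  0+0+1 = 1
  1+0 = 1
  1+1 = 0 carry 1
  0+1+1 = 0 carry 1
  1+1+1 = 1 carry 1
  1+0+1 = 0 carry 1
  0+0+1 = 1
  1+0 = 1
  0+0 = 0
  1+1 = 0 carry 1
  0+1+1 = 0 carry 1
  1+0+1 = 0 carry 1
  0+1+1 = 0 carry 1
  0+0+1 = 1
  0+0 = 0
  1+1 = 0 carry 1
  0+0+1 = 1
  1+0 = 1
  1+0 = 1
  0+1 = 1
  0+0 = 0
  1+0 = 1
  1+0 = 1

0b110111100100000110100111100000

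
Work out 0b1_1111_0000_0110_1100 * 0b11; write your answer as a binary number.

0b1011101000101000100

Multiply each base-2 digit by 3, carrying:
  0×3 = 0 → write 0
  0×3 = 0 → write 0
  1×3 = 3 → write 1 carry 1
  1×3+1 = 4 → write 0 carry 2
  0×3+2 = 2 → write 0 carry 1
  1×3+1 = 4 → write 0 carry 2
  1×3+2 = 5 → write 1 carry 2
  0×3+2 = 2 → write 0 carry 1
  0×3+1 = 1 → write 1
  0×3 = 0 → write 0
  0×3 = 0 → write 0
  0×3 = 0 → write 0
  1×3 = 3 → write 1 carry 1
  1×3+1 = 4 → write 0 carry 2
  1×3+2 = 5 → write 1 carry 2
  1×3+2 = 5 → write 1 carry 2
  1×3+2 = 5 → write 1 carry 2
  remaining carry: 10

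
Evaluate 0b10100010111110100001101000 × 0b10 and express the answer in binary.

0b101000101111101000011010000

Multiply each base-2 digit by 2, carrying:
  0×2 = 0 → write 0
  0×2 = 0 → write 0
  0×2 = 0 → write 0
  1×2 = 2 → write 0 carry 1
  0×2+1 = 1 → write 1
  1×2 = 2 → write 0 carry 1
  1×2+1 = 3 → write 1 carry 1
  0×2+1 = 1 → write 1
  0×2 = 0 → write 0
  0×2 = 0 → write 0
  0×2 = 0 → write 0
  1×2 = 2 → write 0 carry 1
  0×2+1 = 1 → write 1
  1×2 = 2 → write 0 carry 1
  1×2+1 = 3 → write 1 carry 1
  1×2+1 = 3 → write 1 carry 1
  1×2+1 = 3 → write 1 carry 1
  1×2+1 = 3 → write 1 carry 1
  0×2+1 = 1 → write 1
  1×2 = 2 → write 0 carry 1
  0×2+1 = 1 → write 1
  0×2 = 0 → write 0
  0×2 = 0 → write 0
  1×2 = 2 → write 0 carry 1
  0×2+1 = 1 → write 1
  1×2 = 2 → write 0 carry 1
  remaining carry: 1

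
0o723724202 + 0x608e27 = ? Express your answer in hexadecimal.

0o723724202 = 0x74fa882 in hexadecimal.
Add column by column in base 16, right to left:
  2+7 = 9
  8+2 = a
  8+e = 6 carry 1
  a+8+1 = 3 carry 1
  f+0+1 = 0 carry 1
  4+6+1 = b
  7+0 = 7

0x7b036a9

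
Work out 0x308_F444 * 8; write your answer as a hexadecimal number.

0x1847A220

Multiply each base-16 digit by 8, carrying:
  4×8 = 32 → write 0 carry 2
  4×8+2 = 34 → write 2 carry 2
  4×8+2 = 34 → write 2 carry 2
  F×8+2 = 122 → write A carry 7
  8×8+7 = 71 → write 7 carry 4
  0×8+4 = 4 → write 4
  3×8 = 24 → write 8 carry 1
  remaining carry: 1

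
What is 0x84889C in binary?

0b100001001000100010011100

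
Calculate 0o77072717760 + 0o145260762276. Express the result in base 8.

Add column by column in base 8, right to left:
  0+6 = 6
  6+7 = 5 carry 1
  7+2+1 = 2 carry 1
  7+2+1 = 2 carry 1
  1+6+1 = 0 carry 1
  7+7+1 = 7 carry 1
  2+0+1 = 3
  7+6 = 5 carry 1
  0+2+1 = 3
  7+5 = 4 carry 1
  7+4+1 = 4 carry 1
  0+1+1 = 2

0o244353702256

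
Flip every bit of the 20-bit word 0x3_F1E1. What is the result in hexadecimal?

0xC0E1E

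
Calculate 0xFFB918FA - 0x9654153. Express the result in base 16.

0xF653D7A7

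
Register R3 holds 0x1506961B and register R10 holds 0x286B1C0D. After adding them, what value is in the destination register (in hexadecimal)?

Add column by column in base 16, right to left:
  B+D = 8 carry 1
  1+0+1 = 2
  6+C = 2 carry 1
  9+1+1 = B
  6+B = 1 carry 1
  0+6+1 = 7
  5+8 = D
  1+2 = 3

0x3D71B228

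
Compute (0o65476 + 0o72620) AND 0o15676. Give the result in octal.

0o216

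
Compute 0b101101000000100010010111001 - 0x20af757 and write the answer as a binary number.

0b11100101010100110101100010

0x20af757 = 0b10000010101111011101010111 in binary.
Subtract column by column in base 2:
  1-1 → 0
  0-1 → 1 (borrow)
  0-1-1 → 0 (borrow)
  1-0-1 → 0
  1-1 → 0
  1-0 → 1
  0-1 → 1 (borrow)
  1-0-1 → 0
  0-1 → 1 (borrow)
  0-1-1 → 0 (borrow)
  1-1-1 → 1 (borrow)
  0-0-1 → 1 (borrow)
  0-1-1 → 0 (borrow)
  0-1-1 → 0 (borrow)
  1-1-1 → 1 (borrow)
  0-1-1 → 0 (borrow)
  0-0-1 → 1 (borrow)
  0-1-1 → 0 (borrow)
  0-0-1 → 1 (borrow)
  0-1-1 → 0 (borrow)
  0-0-1 → 1 (borrow)
  1-0-1 → 0
  0-0 → 0
  1-0 → 1
  1-0 → 1
  0-1 → 1 (borrow)
  1-0-1 → 0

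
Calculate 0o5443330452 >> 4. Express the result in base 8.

4 bits is not a whole number of base-8 digits; in binary: 101100100011011011000100101010 >> 4 = 10110010001101101100010010.

0o262155422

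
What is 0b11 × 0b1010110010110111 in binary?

0b100000011000100101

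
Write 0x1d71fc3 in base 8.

0o165617703

Expand each hex digit to 4 bits: 1=0001 d=1101 7=0111 1=0001 f=1111 c=1100 3=0011.
Group the bits in threes: 001 110 101 110 001 111 111 000 011 → 165617703.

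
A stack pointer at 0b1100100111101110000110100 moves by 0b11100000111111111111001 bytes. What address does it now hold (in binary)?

Add column by column in base 2, right to left:
  0+1 = 1
  0+0 = 0
  1+0 = 1
  0+1 = 1
  1+1 = 0 carry 1
  1+1+1 = 1 carry 1
  0+1+1 = 0 carry 1
  0+1+1 = 0 carry 1
  0+1+1 = 0 carry 1
  0+1+1 = 0 carry 1
  1+1+1 = 1 carry 1
  1+1+1 = 1 carry 1
  1+1+1 = 1 carry 1
  0+1+1 = 0 carry 1
  1+1+1 = 1 carry 1
  1+0+1 = 0 carry 1
  1+0+1 = 0 carry 1
  1+0+1 = 0 carry 1
  0+0+1 = 1
  0+0 = 0
  1+1 = 0 carry 1
  0+1+1 = 0 carry 1
  0+1+1 = 0 carry 1
  1+0+1 = 0 carry 1
  1+0+1 = 0 carry 1
  final carry 1

0b10000001000101110000101101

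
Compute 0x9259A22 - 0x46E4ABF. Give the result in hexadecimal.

Subtract column by column in base 16:
  2-F → 3 (borrow)
  2-B-1 → 6 (borrow)
  A-A-1 → F (borrow)
  9-4-1 → 4
  5-E → 7 (borrow)
  2-6-1 → B (borrow)
  9-4-1 → 4

0x4B74F63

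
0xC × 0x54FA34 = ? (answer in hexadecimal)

0x3FBBA70

Multiply each base-16 digit by 12, carrying:
  4×12 = 48 → write 0 carry 3
  3×12+3 = 39 → write 7 carry 2
  A×12+2 = 122 → write A carry 7
  F×12+7 = 187 → write B carry 11
  4×12+11 = 59 → write B carry 3
  5×12+3 = 63 → write F carry 3
  remaining carry: 3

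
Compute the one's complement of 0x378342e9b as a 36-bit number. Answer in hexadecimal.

0xc87cbd164

Each hex digit d becomes f−d:
  3→c, 7→8, 8→7, 3→c, 4→b, 2→d, e→1, 9→6, b→4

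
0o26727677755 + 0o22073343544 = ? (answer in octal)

0o51023243521

Add column by column in base 8, right to left:
  5+4 = 1 carry 1
  5+4+1 = 2 carry 1
  7+5+1 = 5 carry 1
  7+3+1 = 3 carry 1
  7+4+1 = 4 carry 1
  6+3+1 = 2 carry 1
  7+3+1 = 3 carry 1
  2+7+1 = 2 carry 1
  7+0+1 = 0 carry 1
  6+2+1 = 1 carry 1
  2+2+1 = 5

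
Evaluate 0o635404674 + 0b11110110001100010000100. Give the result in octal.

0o674221100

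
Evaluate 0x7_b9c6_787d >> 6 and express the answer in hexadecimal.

0x1ee719e1

6 bits is not a whole number of base-16 digits; in binary: 11110111001110001100111100001111101 >> 6 = 11110111001110001100111100001.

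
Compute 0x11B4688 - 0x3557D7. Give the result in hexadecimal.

Subtract column by column in base 16:
  8-7 → 1
  8-D → B (borrow)
  6-7-1 → E (borrow)
  4-5-1 → E (borrow)
  B-5-1 → 5
  1-3 → E (borrow)
  1-0-1 → 0

0xE5EEB1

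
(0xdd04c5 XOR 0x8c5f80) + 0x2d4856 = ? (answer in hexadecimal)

0x7ea39b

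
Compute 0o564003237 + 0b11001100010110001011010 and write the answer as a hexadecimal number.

0x63632f9

0o564003237 = 0x5d0069f in hexadecimal.
0b11001100010110001011010 = 0x662c5a in hexadecimal.
Add column by column in base 16, right to left:
  f+a = 9 carry 1
  9+5+1 = f
  6+c = 2 carry 1
  0+2+1 = 3
  0+6 = 6
  d+6 = 3 carry 1
  5+0+1 = 6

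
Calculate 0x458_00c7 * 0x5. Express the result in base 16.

0x15b803e3

Multiply each base-16 digit by 5, carrying:
  7×5 = 35 → write 3 carry 2
  c×5+2 = 62 → write e carry 3
  0×5+3 = 3 → write 3
  0×5 = 0 → write 0
  8×5 = 40 → write 8 carry 2
  5×5+2 = 27 → write b carry 1
  4×5+1 = 21 → write 5 carry 1
  remaining carry: 1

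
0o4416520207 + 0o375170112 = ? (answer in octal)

0o5013710321

Add column by column in base 8, right to left:
  7+2 = 1 carry 1
  0+1+1 = 2
  2+1 = 3
  0+0 = 0
  2+7 = 1 carry 1
  5+1+1 = 7
  6+5 = 3 carry 1
  1+7+1 = 1 carry 1
  4+3+1 = 0 carry 1
  4+0+1 = 5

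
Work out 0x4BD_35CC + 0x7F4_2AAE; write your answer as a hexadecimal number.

0xCB1607A

Add column by column in base 16, right to left:
  C+E = A carry 1
  C+A+1 = 7 carry 1
  5+A+1 = 0 carry 1
  3+2+1 = 6
  D+4 = 1 carry 1
  B+F+1 = B carry 1
  4+7+1 = C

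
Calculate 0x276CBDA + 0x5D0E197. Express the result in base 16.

0x847AD71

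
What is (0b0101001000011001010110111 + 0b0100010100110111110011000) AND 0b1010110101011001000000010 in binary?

Add column by column in base 2, right to left:
  1+0 = 1
  1+0 = 1
  1+0 = 1
  0+1 = 1
  1+1 = 0 carry 1
  1+0+1 = 0 carry 1
  0+0+1 = 1
  1+1 = 0 carry 1
  0+1+1 = 0 carry 1
  1+1+1 = 1 carry 1
  0+1+1 = 0 carry 1
  0+1+1 = 0 carry 1
  1+0+1 = 0 carry 1
  1+1+1 = 1 carry 1
  0+1+1 = 0 carry 1
  0+0+1 = 1
  0+0 = 0
  0+1 = 1
  1+0 = 1
  0+1 = 1
  0+0 = 0
  1+0 = 1
  0+0 = 0
  1+1 = 0 carry 1
  final carry 1
Sum = 0b1001011101010001001001111; now AND with 0b1010110101011001000000010:
  1001011101010001001001111
& 1010110101011001000000010
= 1000010101010001000000010

0b1000010101010001000000010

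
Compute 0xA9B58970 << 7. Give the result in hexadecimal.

0x54DAC4B800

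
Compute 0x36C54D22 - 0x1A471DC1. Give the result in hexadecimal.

0x1C7E2F61

Subtract column by column in base 16:
  2-1 → 1
  2-C → 6 (borrow)
  D-D-1 → F (borrow)
  4-1-1 → 2
  5-7 → E (borrow)
  C-4-1 → 7
  6-A → C (borrow)
  3-1-1 → 1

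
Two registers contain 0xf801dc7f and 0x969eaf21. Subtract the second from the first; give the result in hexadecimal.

Subtract column by column in base 16:
  f-1 → e
  7-2 → 5
  c-f → d (borrow)
  d-a-1 → 2
  1-e → 3 (borrow)
  0-9-1 → 6 (borrow)
  8-6-1 → 1
  f-9 → 6

0x61632d5e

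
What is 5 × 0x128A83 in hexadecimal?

0x5CB48F

Multiply each base-16 digit by 5, carrying:
  3×5 = 15 → write F
  8×5 = 40 → write 8 carry 2
  A×5+2 = 52 → write 4 carry 3
  8×5+3 = 43 → write B carry 2
  2×5+2 = 12 → write C
  1×5 = 5 → write 5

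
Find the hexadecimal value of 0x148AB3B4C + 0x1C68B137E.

Add column by column in base 16, right to left:
  C+E = A carry 1
  4+7+1 = C
  B+3 = E
  3+1 = 4
  B+B = 6 carry 1
  A+8+1 = 3 carry 1
  8+6+1 = F
  4+C = 0 carry 1
  1+1+1 = 3

0x30F364ECA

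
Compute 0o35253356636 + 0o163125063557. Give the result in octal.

0o220400442415

Add column by column in base 8, right to left:
  6+7 = 5 carry 1
  3+5+1 = 1 carry 1
  6+5+1 = 4 carry 1
  6+3+1 = 2 carry 1
  5+6+1 = 4 carry 1
  3+0+1 = 4
  3+5 = 0 carry 1
  5+2+1 = 0 carry 1
  2+1+1 = 4
  5+3 = 0 carry 1
  3+6+1 = 2 carry 1
  0+1+1 = 2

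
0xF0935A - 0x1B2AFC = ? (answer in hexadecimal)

0xD5685E

Subtract column by column in base 16:
  A-C → E (borrow)
  5-F-1 → 5 (borrow)
  3-A-1 → 8 (borrow)
  9-2-1 → 6
  0-B → 5 (borrow)
  F-1-1 → D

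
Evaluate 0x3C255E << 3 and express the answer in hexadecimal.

0x1E12AF0

3 bits is not a whole number of base-16 digits; in binary: 1111000010010101011110 << 3 = 1111000010010101011110000.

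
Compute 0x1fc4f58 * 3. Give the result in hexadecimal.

0x5f4ee08

Multiply each base-16 digit by 3, carrying:
  8×3 = 24 → write 8 carry 1
  5×3+1 = 16 → write 0 carry 1
  f×3+1 = 46 → write e carry 2
  4×3+2 = 14 → write e
  c×3 = 36 → write 4 carry 2
  f×3+2 = 47 → write f carry 2
  1×3+2 = 5 → write 5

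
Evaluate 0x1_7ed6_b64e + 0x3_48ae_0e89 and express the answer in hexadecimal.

0x4c784c4d7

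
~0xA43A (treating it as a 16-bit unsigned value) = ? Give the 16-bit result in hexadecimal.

Each hex digit d becomes F−d:
  A→5, 4→B, 3→C, A→5

0x5BC5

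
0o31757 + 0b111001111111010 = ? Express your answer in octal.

0o123751

0b111001111111010 = 0o71772 in octal.
Add column by column in base 8, right to left:
  7+2 = 1 carry 1
  5+7+1 = 5 carry 1
  7+7+1 = 7 carry 1
  1+1+1 = 3
  3+7 = 2 carry 1
  final carry 1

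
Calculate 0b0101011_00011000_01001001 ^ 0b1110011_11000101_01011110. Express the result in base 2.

0b10110001101110100010111

XOR bit by bit (1 where the bits differ):
  01010110001100001001001
^ 11100111100010101011110
= 10110001101110100010111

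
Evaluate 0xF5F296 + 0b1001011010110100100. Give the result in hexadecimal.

0b1001011010110100100 = 0x4B5A4 in hexadecimal.
Add column by column in base 16, right to left:
  6+4 = A
  9+A = 3 carry 1
  2+5+1 = 8
  F+B = A carry 1
  5+4+1 = A
  F+0 = F

0xFAA83A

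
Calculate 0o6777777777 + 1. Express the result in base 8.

0o7000000000

The trailing 9 digits are 7 (max in base 8), so adding 1 cascades: they roll to 0 and the next digit up increments.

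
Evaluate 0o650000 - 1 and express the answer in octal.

The trailing 4 digits are 0, so subtracting 1 borrows through: they become 7 and the next digit up decrements.

0o647777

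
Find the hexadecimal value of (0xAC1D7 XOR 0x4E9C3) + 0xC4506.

0x1A6D1A

First 0xAC1D7 XOR 0x4E9C3 = 0xE2814.
Add column by column in base 16, right to left:
  4+6 = A
  1+0 = 1
  8+5 = D
  2+4 = 6
  E+C = A carry 1
  final carry 1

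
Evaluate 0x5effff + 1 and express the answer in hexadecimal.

0x5f0000

The trailing 4 digits are F (max in base 16), so adding 1 cascades: they roll to 0 and the next digit up increments.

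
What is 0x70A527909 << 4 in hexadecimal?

0x70A5279090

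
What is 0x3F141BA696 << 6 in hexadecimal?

0xFC506E9A580

6 bits is not a whole number of base-16 digits; in binary: 11111100010100000110111010011010010110 << 6 = 11111100010100000110111010011010010110000000.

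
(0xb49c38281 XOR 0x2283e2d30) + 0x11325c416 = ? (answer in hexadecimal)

First 0xb49c38281 XOR 0x2283e2d30 = 0x961fdafb1.
Add column by column in base 16, right to left:
  1+6 = 7
  b+1 = c
  f+4 = 3 carry 1
  a+c+1 = 7 carry 1
  d+5+1 = 3 carry 1
  f+2+1 = 2 carry 1
  1+3+1 = 5
  6+1 = 7
  9+1 = a

0xa752373c7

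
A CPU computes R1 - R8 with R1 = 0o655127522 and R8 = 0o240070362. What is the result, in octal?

Subtract column by column in base 8:
  2-2 → 0
  2-6 → 4 (borrow)
  5-3-1 → 1
  7-0 → 7
  2-7 → 3 (borrow)
  1-0-1 → 0
  5-0 → 5
  5-4 → 1
  6-2 → 4

0o415037140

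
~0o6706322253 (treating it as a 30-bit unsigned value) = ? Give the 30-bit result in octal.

0o1071455524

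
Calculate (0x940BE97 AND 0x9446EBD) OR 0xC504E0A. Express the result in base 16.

0xD506E9F

0x940BE97 AND 0x9446EBD = 0x9402E95.
Then OR with 0xC504E0A.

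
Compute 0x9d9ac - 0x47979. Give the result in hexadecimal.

0x56033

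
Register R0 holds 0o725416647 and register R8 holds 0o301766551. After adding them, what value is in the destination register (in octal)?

Add column by column in base 8, right to left:
  7+1 = 0 carry 1
  4+5+1 = 2 carry 1
  6+5+1 = 4 carry 1
  6+6+1 = 5 carry 1
  1+6+1 = 0 carry 1
  4+7+1 = 4 carry 1
  5+1+1 = 7
  2+0 = 2
  7+3 = 2 carry 1
  final carry 1

0o1227405420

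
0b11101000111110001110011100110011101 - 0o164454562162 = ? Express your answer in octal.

0o164305052453

0b11101000111110001110011100110011101 = 0o350761634635 in octal.
Subtract column by column in base 8:
  5-2 → 3
  3-6 → 5 (borrow)
  6-1-1 → 4
  4-2 → 2
  3-6 → 5 (borrow)
  6-5-1 → 0
  1-4 → 5 (borrow)
  6-5-1 → 0
  7-4 → 3
  0-4 → 4 (borrow)
  5-6-1 → 6 (borrow)
  3-1-1 → 1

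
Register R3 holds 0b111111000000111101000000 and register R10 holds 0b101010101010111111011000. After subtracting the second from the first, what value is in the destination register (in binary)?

0b10100010101111101101000

Subtract column by column in base 2:
  0-0 → 0
  0-0 → 0
  0-0 → 0
  0-1 → 1 (borrow)
  0-1-1 → 0 (borrow)
  0-0-1 → 1 (borrow)
  1-1-1 → 1 (borrow)
  0-1-1 → 0 (borrow)
  1-1-1 → 1 (borrow)
  1-1-1 → 1 (borrow)
  1-1-1 → 1 (borrow)
  1-1-1 → 1 (borrow)
  0-0-1 → 1 (borrow)
  0-1-1 → 0 (borrow)
  0-0-1 → 1 (borrow)
  0-1-1 → 0 (borrow)
  0-0-1 → 1 (borrow)
  0-1-1 → 0 (borrow)
  1-0-1 → 0
  1-1 → 0
  1-0 → 1
  1-1 → 0
  1-0 → 1
  1-1 → 0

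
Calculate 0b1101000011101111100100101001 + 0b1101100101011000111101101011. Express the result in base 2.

0b11010101001001000100010010100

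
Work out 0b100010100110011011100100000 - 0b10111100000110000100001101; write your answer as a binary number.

0b1011000101101011000010011

Subtract column by column in base 2:
  0-1 → 1 (borrow)
  0-0-1 → 1 (borrow)
  0-1-1 → 0 (borrow)
  0-1-1 → 0 (borrow)
  0-0-1 → 1 (borrow)
  1-0-1 → 0
  0-0 → 0
  0-0 → 0
  1-1 → 0
  1-0 → 1
  1-0 → 1
  0-0 → 0
  1-0 → 1
  1-1 → 0
  0-1 → 1 (borrow)
  0-0-1 → 1 (borrow)
  1-0-1 → 0
  1-0 → 1
  0-0 → 0
  0-0 → 0
  1-1 → 0
  0-1 → 1 (borrow)
  1-1-1 → 1 (borrow)
  0-1-1 → 0 (borrow)
  0-0-1 → 1 (borrow)
  0-1-1 → 0 (borrow)
  1-0-1 → 0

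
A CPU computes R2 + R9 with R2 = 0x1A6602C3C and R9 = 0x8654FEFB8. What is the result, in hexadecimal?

0xA0BB01BF4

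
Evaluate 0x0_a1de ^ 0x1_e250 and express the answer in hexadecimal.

0x1438e

XOR each hex digit independently (no carries):
  0^1=1, a^e=4, 1^2=3, d^5=8, e^0=e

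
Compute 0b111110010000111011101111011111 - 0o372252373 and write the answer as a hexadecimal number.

0x3a5a66e4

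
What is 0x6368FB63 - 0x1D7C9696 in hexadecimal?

0x45EC64CD

Subtract column by column in base 16:
  3-6 → D (borrow)
  6-9-1 → C (borrow)
  B-6-1 → 4
  F-9 → 6
  8-C → C (borrow)
  6-7-1 → E (borrow)
  3-D-1 → 5 (borrow)
  6-1-1 → 4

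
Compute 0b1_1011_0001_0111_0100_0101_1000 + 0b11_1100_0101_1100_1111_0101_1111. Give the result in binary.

0b101011101110100001110110111

Add column by column in base 2, right to left:
  0+1 = 1
  0+1 = 1
  0+1 = 1
  1+1 = 0 carry 1
  1+1+1 = 1 carry 1
  0+0+1 = 1
  1+1 = 0 carry 1
  0+0+1 = 1
  0+1 = 1
  0+1 = 1
  1+1 = 0 carry 1
  0+1+1 = 0 carry 1
  1+0+1 = 0 carry 1
  1+0+1 = 0 carry 1
  1+1+1 = 1 carry 1
  0+1+1 = 0 carry 1
  1+1+1 = 1 carry 1
  0+0+1 = 1
  0+1 = 1
  0+0 = 0
  1+0 = 1
  1+0 = 1
  0+1 = 1
  1+1 = 0 carry 1
  1+1+1 = 1 carry 1
  0+1+1 = 0 carry 1
  final carry 1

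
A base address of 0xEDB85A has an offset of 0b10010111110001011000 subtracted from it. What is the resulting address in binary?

0b111001000011110000000010

0xEDB85A = 0b111011011011100001011010 in binary.
Subtract column by column in base 2:
  0-0 → 0
  1-0 → 1
  0-0 → 0
  1-1 → 0
  1-1 → 0
  0-0 → 0
  1-1 → 0
  0-0 → 0
  0-0 → 0
  0-0 → 0
  0-1 → 1 (borrow)
  1-1-1 → 1 (borrow)
  1-1-1 → 1 (borrow)
  1-1-1 → 1 (borrow)
  0-1-1 → 0 (borrow)
  1-0-1 → 0
  1-1 → 0
  0-0 → 0
  1-0 → 1
  1-1 → 0
  0-0 → 0
  1-0 → 1
  1-0 → 1
  1-0 → 1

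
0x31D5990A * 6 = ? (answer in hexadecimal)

0x12B01963C

Multiply each base-16 digit by 6, carrying:
  A×6 = 60 → write C carry 3
  0×6+3 = 3 → write 3
  9×6 = 54 → write 6 carry 3
  9×6+3 = 57 → write 9 carry 3
  5×6+3 = 33 → write 1 carry 2
  D×6+2 = 80 → write 0 carry 5
  1×6+5 = 11 → write B
  3×6 = 18 → write 2 carry 1
  remaining carry: 1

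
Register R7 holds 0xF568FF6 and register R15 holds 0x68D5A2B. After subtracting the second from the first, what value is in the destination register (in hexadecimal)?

Subtract column by column in base 16:
  6-B → B (borrow)
  F-2-1 → C
  F-A → 5
  8-5 → 3
  6-D → 9 (borrow)
  5-8-1 → C (borrow)
  F-6-1 → 8

0x8C935CB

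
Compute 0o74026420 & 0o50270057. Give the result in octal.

0o50020000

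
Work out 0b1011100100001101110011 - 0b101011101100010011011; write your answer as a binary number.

Subtract column by column in base 2:
  1-1 → 0
  1-1 → 0
  0-0 → 0
  0-1 → 1 (borrow)
  1-1-1 → 1 (borrow)
  1-0-1 → 0
  1-0 → 1
  0-1 → 1 (borrow)
  1-0-1 → 0
  1-0 → 1
  0-0 → 0
  0-1 → 1 (borrow)
  0-1-1 → 0 (borrow)
  0-0-1 → 1 (borrow)
  1-1-1 → 1 (borrow)
  0-1-1 → 0 (borrow)
  0-1-1 → 0 (borrow)
  1-0-1 → 0
  1-1 → 0
  1-0 → 1
  0-1 → 1 (borrow)
  1-0-1 → 0

0b110000110101011011000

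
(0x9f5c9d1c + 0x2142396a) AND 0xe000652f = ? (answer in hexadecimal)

0xc0004406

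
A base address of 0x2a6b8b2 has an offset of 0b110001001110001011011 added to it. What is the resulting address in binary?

0x2a6b8b2 = 0b10101001101011100010110010 in binary.
Add column by column in base 2, right to left:
  0+1 = 1
  1+1 = 0 carry 1
  0+0+1 = 1
  0+1 = 1
  1+1 = 0 carry 1
  1+0+1 = 0 carry 1
  0+1+1 = 0 carry 1
  1+0+1 = 0 carry 1
  0+0+1 = 1
  0+0 = 0
  0+1 = 1
  1+1 = 0 carry 1
  1+1+1 = 1 carry 1
  1+0+1 = 0 carry 1
  0+0+1 = 1
  1+1 = 0 carry 1
  0+0+1 = 1
  1+0 = 1
  1+0 = 1
  0+1 = 1
  0+1 = 1
  1+0 = 1
  0+0 = 0
  1+0 = 1
  0+0 = 0
  1+0 = 1

0b10101111110101010100001101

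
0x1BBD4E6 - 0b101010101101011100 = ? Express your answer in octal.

0o156224612

0x1BBD4E6 = 0o156752346 in octal.
0b101010101101011100 = 0o525534 in octal.
Subtract column by column in base 8:
  6-4 → 2
  4-3 → 1
  3-5 → 6 (borrow)
  2-5-1 → 4 (borrow)
  5-2-1 → 2
  7-5 → 2
  6-0 → 6
  5-0 → 5
  1-0 → 1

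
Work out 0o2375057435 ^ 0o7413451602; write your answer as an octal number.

0o5766406237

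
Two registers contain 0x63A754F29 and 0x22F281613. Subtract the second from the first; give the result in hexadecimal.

0x40B4D3916

Subtract column by column in base 16:
  9-3 → 6
  2-1 → 1
  F-6 → 9
  4-1 → 3
  5-8 → D (borrow)
  7-2-1 → 4
  A-F → B (borrow)
  3-2-1 → 0
  6-2 → 4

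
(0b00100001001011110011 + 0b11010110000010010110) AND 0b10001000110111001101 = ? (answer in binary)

0b10000000000110001001

Add column by column in base 2, right to left:
  1+0 = 1
  1+1 = 0 carry 1
  0+1+1 = 0 carry 1
  0+0+1 = 1
  1+1 = 0 carry 1
  1+0+1 = 0 carry 1
  1+0+1 = 0 carry 1
  1+1+1 = 1 carry 1
  0+0+1 = 1
  1+0 = 1
  0+0 = 0
  0+0 = 0
  1+0 = 1
  0+1 = 1
  0+1 = 1
  0+0 = 0
  0+1 = 1
  1+0 = 1
  0+1 = 1
  0+1 = 1
Sum = 0b11110111001110001001; now AND with 0b10001000110111001101:
  11110111001110001001
& 10001000110111001101
= 10000000000110001001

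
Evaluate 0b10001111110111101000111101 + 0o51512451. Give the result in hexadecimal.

0x2E60F66

0b10001111110111101000111101 = 0x23F7A3D in hexadecimal.
0o51512451 = 0xA69529 in hexadecimal.
Add column by column in base 16, right to left:
  D+9 = 6 carry 1
  3+2+1 = 6
  A+5 = F
  7+9 = 0 carry 1
  F+6+1 = 6 carry 1
  3+A+1 = E
  2+0 = 2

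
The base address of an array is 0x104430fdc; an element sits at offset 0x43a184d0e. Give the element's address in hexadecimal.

0x53e5b5cea

Add column by column in base 16, right to left:
  c+e = a carry 1
  d+0+1 = e
  f+d = c carry 1
  0+4+1 = 5
  3+8 = b
  4+1 = 5
  4+a = e
  0+3 = 3
  1+4 = 5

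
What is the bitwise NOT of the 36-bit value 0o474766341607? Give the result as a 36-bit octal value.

0o303011436170

Each oct digit d becomes 7−d:
  4→3, 7→0, 4→3, 7→0, 6→1, 6→1, 3→4, 4→3, 1→6, 6→1, 0→7, 7→0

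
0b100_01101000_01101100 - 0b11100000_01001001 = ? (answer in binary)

0b111000100000100011

Subtract column by column in base 2:
  0-1 → 1 (borrow)
  0-0-1 → 1 (borrow)
  1-0-1 → 0
  1-1 → 0
  0-0 → 0
  1-0 → 1
  1-1 → 0
  0-0 → 0
  0-0 → 0
  0-0 → 0
  0-0 → 0
  1-0 → 1
  0-0 → 0
  1-1 → 0
  1-1 → 0
  0-1 → 1 (borrow)
  0-0-1 → 1 (borrow)
  0-0-1 → 1 (borrow)
  1-0-1 → 0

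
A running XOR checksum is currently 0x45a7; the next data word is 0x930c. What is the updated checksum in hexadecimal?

XOR each hex digit independently (no carries):
  4^9=d, 5^3=6, a^0=a, 7^c=b

0xd6ab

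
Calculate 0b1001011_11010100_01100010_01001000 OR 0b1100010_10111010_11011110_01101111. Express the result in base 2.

0b1101011111111101111111001101111

OR bit by bit (1 where either bit is 1):
  1001011110101000110001001001000
| 1100010101110101101111001101111
= 1101011111111101111111001101111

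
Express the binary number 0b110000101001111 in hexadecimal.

0x614f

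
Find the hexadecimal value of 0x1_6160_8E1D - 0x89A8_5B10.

0xD7B8330D

Subtract column by column in base 16:
  D-0 → D
  1-1 → 0
  E-B → 3
  8-5 → 3
  0-8 → 8 (borrow)
  6-A-1 → B (borrow)
  1-9-1 → 7 (borrow)
  6-8-1 → D (borrow)
  1-0-1 → 0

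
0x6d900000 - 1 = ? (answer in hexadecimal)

0x6d8fffff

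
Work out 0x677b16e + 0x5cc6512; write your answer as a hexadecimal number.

Add column by column in base 16, right to left:
  e+2 = 0 carry 1
  6+1+1 = 8
  1+5 = 6
  b+6 = 1 carry 1
  7+c+1 = 4 carry 1
  7+c+1 = 4 carry 1
  6+5+1 = c

0xc441680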